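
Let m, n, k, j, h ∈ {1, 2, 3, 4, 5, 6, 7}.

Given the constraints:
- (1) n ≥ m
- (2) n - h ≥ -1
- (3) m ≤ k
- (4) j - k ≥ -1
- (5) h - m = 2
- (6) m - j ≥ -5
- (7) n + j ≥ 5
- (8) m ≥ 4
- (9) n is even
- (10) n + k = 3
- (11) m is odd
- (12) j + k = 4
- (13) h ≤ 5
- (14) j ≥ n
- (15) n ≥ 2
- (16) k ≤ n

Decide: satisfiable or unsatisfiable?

From constraints 14 and 15: j ≥ n ≥ 2. From constraints 3 and 8: k ≥ m ≥ 4. Hence j + k ≥ 6. But constraint 12 requires j + k = 4, and 4 < 6. Contradiction.

Unsatisfiable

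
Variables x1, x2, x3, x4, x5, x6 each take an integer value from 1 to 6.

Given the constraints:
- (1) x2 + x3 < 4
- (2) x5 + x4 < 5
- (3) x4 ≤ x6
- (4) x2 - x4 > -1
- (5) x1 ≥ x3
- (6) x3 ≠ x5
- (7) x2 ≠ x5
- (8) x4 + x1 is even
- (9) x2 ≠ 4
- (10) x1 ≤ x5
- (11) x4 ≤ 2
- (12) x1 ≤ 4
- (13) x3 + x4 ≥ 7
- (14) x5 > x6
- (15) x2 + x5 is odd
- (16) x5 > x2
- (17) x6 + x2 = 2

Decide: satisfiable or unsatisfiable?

Unsatisfiable

From constraints 5 and 12: x3 ≤ x1 ≤ 4. From constraint 11: x4 ≤ 2. Hence x3 + x4 ≤ 6. But constraint 13 requires x3 + x4 ≥ 7, and 7 > 6. Contradiction.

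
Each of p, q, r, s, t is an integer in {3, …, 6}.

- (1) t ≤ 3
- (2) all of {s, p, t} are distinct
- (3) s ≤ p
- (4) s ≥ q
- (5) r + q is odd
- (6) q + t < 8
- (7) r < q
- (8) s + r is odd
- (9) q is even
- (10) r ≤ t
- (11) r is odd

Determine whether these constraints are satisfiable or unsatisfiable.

Satisfiable

Take p = 5, q = 4, r = 3, s = 4, t = 3. Then constraint 2: values 4, 5, 3 are distinct; constraint 6: q + t = 7, and every other listed constraint is also met.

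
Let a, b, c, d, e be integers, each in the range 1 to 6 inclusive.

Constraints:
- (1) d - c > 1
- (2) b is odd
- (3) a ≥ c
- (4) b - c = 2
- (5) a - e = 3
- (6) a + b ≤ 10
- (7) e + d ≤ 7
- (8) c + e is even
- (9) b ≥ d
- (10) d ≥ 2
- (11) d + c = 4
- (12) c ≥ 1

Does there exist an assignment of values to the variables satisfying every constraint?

Try a = 4, b = 3, c = 1, d = 3, e = 1.
Check constraint 1: d - c = 2; constraint 4: b - c = 2. The remaining constraints are straightforward to verify.

Satisfiable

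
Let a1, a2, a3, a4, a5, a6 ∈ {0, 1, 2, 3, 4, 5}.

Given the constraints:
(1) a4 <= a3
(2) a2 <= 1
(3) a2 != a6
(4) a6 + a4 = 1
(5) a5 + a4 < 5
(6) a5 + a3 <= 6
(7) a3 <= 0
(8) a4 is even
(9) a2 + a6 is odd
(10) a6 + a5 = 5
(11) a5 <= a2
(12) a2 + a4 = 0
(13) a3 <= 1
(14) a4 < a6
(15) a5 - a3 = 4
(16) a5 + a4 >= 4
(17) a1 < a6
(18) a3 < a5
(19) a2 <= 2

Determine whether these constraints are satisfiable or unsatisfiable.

Unsatisfiable

From constraints 2 and 11: a5 ≤ a2 ≤ 1. From constraints 1 and 13: a4 ≤ a3 ≤ 1. Hence a5 + a4 ≤ 2. But constraint 16 requires a5 + a4 ≥ 4, and 4 > 2. Contradiction.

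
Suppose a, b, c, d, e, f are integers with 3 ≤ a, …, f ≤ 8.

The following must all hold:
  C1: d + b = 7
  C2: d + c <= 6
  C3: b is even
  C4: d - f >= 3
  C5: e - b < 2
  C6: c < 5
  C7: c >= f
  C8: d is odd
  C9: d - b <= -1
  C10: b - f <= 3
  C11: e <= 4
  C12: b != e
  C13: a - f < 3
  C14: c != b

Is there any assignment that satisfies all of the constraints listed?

Constraints 4, 9, and 10 give b − d ≥ 1, d − f ≥ 3, f − b ≥ -3.
Adding all 3 inequalities: the left sides telescope to 0, and the right sides sum to 1 + 3 + (-3) = 1. So 0 ≥ 1, which is false.

Unsatisfiable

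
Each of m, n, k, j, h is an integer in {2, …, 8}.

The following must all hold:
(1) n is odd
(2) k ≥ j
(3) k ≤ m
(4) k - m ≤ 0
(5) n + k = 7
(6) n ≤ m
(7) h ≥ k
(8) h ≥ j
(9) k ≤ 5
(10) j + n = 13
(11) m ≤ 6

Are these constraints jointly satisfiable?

Unsatisfiable

From constraints 2 and 9: j ≤ k ≤ 5. From constraints 6 and 11: n ≤ m ≤ 6. Hence j + n ≤ 11. But constraint 10 requires j + n = 13, and 13 > 11. Contradiction.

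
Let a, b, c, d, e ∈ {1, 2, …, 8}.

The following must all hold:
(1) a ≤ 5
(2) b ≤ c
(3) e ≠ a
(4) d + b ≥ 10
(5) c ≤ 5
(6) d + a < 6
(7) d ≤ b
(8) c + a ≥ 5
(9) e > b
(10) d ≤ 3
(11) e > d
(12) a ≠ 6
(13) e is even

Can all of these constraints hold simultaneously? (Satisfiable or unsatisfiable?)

From constraint 10: d ≤ 3. From constraints 2 and 5: b ≤ c ≤ 5. Hence d + b ≤ 8. But constraint 4 requires d + b ≥ 10, and 10 > 8. Contradiction.

Unsatisfiable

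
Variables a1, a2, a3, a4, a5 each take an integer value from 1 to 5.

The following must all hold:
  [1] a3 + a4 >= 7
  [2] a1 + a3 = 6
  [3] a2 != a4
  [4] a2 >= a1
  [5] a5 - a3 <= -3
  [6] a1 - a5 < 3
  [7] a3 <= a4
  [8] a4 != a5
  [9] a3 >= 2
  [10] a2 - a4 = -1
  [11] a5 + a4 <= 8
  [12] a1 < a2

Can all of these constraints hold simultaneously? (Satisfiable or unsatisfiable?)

Satisfiable

Try a1 = 1, a2 = 4, a3 = 5, a4 = 5, a5 = 1.
Check constraint 1: a3 + a4 = 10; constraint 2: a1 + a3 = 6; constraint 5: a5 - a3 = -4. The remaining constraints are straightforward to verify.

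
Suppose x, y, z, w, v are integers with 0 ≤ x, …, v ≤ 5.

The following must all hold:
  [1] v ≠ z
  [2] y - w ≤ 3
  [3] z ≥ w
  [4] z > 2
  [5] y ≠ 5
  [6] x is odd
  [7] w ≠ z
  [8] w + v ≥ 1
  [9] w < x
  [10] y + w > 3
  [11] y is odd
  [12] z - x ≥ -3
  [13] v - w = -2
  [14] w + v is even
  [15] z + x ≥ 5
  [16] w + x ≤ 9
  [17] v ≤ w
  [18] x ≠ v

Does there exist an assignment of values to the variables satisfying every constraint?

Try x = 5, y = 3, z = 3, w = 2, v = 0.
Check constraint 2: y - w = 1; constraint 8: w + v = 2; constraint 10: y + w = 5. The remaining constraints are straightforward to verify.

Satisfiable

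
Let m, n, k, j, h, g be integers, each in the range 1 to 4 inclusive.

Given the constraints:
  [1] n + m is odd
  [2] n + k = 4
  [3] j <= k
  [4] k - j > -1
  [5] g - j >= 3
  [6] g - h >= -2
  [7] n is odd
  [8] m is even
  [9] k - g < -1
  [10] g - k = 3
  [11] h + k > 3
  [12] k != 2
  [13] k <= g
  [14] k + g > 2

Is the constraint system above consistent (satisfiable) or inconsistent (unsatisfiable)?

Try m = 4, n = 3, k = 1, j = 1, h = 4, g = 4.
Check constraint 2: n + k = 4; constraint 4: k - j = 0; constraint 5: g - j = 3. The remaining constraints are straightforward to verify.

Satisfiable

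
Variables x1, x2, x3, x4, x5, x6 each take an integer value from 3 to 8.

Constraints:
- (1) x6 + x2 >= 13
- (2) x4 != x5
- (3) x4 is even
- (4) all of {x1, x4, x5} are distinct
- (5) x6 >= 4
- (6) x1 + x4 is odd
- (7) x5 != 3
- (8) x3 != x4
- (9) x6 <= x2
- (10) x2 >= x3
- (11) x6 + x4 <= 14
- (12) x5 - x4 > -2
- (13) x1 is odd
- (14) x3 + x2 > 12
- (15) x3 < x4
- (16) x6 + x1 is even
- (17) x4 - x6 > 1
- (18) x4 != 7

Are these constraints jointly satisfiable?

The assignment x1 = 5, x2 = 8, x3 = 7, x4 = 8, x5 = 7, x6 = 5 works:
  constraint 1 holds since x6 + x2 = 13.
  constraint 11 holds since x6 + x4 = 13.
The rest check out directly.

Satisfiable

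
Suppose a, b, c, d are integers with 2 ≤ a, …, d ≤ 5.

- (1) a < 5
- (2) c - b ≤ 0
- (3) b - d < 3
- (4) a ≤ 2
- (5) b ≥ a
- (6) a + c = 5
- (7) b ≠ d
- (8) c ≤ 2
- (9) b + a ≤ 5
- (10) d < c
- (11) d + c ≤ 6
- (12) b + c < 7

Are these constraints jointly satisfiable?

Unsatisfiable

From constraint 4: a ≤ 2. From constraint 8: c ≤ 2. Hence a + c ≤ 4. But constraint 6 requires a + c = 5, and 5 > 4. Contradiction.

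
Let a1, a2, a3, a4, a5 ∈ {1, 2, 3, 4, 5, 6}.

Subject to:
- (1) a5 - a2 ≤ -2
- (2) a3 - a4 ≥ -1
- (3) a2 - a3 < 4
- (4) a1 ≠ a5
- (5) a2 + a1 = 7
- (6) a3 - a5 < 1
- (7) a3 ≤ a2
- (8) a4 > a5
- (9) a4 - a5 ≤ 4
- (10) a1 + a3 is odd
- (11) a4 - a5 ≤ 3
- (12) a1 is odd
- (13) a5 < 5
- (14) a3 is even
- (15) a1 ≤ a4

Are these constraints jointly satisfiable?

The assignment a1 = 1, a2 = 6, a3 = 4, a4 = 5, a5 = 4 works:
  constraint 1 holds since a5 - a2 = -2.
  constraint 2 holds since a3 - a4 = -1.
  constraint 3 holds since a2 - a3 = 2.
The rest check out directly.

Satisfiable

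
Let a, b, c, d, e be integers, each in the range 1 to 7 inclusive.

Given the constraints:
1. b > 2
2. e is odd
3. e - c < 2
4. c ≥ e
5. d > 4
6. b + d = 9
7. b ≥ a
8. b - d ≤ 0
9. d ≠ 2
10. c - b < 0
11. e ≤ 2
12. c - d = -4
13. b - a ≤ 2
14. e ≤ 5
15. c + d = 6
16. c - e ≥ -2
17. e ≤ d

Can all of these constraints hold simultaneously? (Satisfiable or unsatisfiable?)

Satisfiable

The assignment a = 3, b = 4, c = 1, d = 5, e = 1 works:
  constraint 3 holds since e - c = 0.
  constraint 6 holds since b + d = 9.
  constraint 8 holds since b - d = -1.
The rest check out directly.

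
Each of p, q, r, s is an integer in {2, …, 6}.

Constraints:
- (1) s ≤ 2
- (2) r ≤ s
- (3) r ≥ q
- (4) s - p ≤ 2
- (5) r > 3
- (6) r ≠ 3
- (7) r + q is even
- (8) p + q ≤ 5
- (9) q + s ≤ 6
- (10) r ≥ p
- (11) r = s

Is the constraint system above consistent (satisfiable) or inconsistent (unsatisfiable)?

Unsatisfiable

From constraint 5: r ≥ 4. From constraints 1 and 2: r ≤ s and s ≤ 2, so r ≤ 2. But 2 < 4, so no value of r works.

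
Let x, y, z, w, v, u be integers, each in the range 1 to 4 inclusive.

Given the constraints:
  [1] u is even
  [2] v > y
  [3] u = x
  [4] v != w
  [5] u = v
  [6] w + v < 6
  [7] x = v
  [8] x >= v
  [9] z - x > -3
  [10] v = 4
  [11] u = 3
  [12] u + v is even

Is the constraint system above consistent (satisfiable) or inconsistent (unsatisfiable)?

Unsatisfiable

Constraint 11 fixes u = 3 and constraint 10 fixes v = 4. Constraints 3 and 7 give u = x = v, so u = v. But 3 ≠ 4 — contradiction.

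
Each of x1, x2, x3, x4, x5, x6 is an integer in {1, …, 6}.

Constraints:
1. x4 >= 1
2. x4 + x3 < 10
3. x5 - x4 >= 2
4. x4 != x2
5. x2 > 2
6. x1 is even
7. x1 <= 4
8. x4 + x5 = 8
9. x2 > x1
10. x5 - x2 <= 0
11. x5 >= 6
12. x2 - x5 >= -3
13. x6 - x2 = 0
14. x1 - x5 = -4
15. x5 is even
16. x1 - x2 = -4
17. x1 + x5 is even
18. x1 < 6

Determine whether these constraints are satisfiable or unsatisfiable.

Satisfiable

One satisfying assignment is x1 = 2, x2 = 6, x3 = 6, x4 = 2, x5 = 6, x6 = 6.
For the less obvious constraints — constraint 2: x4 + x3 = 8; constraint 3: x5 - x4 = 4; constraint 8: x4 + x5 = 8 — and the others hold by inspection.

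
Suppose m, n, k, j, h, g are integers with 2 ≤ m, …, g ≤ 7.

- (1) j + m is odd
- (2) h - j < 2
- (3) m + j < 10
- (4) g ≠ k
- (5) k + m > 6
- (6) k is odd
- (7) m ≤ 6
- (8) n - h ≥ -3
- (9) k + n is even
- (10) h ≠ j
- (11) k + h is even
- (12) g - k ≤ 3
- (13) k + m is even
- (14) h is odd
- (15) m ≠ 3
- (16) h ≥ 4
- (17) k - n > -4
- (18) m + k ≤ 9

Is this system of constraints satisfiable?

Satisfiable

Setting (m, n, k, j, h, g) = (5, 5, 3, 4, 5, 6) satisfies everything: constraint 2: h - j = 1; constraint 3: m + j = 9; constraint 5: k + m = 8, and the others follow.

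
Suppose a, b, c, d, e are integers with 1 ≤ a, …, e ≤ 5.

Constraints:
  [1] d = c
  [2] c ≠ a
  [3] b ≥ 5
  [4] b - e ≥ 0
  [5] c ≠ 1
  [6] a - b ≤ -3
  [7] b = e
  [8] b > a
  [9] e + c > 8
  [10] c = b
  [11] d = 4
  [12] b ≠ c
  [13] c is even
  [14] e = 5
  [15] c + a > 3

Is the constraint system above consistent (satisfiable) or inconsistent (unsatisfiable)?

Unsatisfiable

Constraint 11 fixes d = 4 and constraint 14 fixes e = 5. Constraints 1, 7, and 10 give d = c = b = e, so d = e. But 4 ≠ 5 — contradiction.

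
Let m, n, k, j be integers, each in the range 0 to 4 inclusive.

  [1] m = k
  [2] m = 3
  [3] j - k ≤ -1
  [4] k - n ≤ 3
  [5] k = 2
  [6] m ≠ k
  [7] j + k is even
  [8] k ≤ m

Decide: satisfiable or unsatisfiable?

Constraint 2 fixes m = 3 and constraint 5 fixes k = 2, but constraint 1 requires m = k. Since 3 ≠ 2, contradiction.

Unsatisfiable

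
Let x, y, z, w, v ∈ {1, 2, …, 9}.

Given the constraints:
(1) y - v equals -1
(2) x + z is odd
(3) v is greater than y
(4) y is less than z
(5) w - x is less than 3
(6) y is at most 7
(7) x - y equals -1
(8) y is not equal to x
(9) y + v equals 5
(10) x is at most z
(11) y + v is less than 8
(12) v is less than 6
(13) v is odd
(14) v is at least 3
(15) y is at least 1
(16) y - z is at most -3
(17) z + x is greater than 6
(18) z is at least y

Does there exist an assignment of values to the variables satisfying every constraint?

One satisfying assignment is x = 1, y = 2, z = 8, w = 3, v = 3.
For the less obvious constraints — constraint 1: y - v = -1; constraint 5: w - x = 2; constraint 7: x - y = -1 — and the others hold by inspection.

Satisfiable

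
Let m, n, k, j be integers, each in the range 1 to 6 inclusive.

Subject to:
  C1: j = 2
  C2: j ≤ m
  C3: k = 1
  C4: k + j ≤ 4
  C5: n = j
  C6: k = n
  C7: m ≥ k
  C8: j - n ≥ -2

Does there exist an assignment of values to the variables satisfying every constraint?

Constraint 3 fixes k = 1 and constraint 1 fixes j = 2. Constraints 5 and 6 give k = n = j, so k = j. But 1 ≠ 2 — contradiction.

Unsatisfiable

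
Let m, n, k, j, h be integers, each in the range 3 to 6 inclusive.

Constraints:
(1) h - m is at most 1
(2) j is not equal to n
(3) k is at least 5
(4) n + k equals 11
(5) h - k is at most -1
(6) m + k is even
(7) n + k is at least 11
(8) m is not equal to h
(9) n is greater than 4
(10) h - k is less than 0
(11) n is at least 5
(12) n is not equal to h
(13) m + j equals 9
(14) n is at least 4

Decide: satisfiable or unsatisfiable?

Satisfiable

One satisfying assignment is m = 6, n = 5, k = 6, j = 3, h = 4.
For the less obvious constraints — constraint 1: h - m = -2; constraint 4: n + k = 11 — and the others hold by inspection.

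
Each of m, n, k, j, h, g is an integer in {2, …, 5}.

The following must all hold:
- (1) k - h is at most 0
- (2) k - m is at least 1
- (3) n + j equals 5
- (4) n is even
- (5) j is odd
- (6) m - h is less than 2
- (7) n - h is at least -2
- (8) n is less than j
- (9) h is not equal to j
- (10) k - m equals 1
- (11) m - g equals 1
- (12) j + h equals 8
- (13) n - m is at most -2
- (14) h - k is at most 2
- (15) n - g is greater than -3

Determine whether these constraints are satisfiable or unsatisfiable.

Unsatisfiable

Constraints 1, 2, 7, and 13 give k − m ≥ 1, m − n ≥ 2, n − h ≥ -2, h − k ≥ 0.
Adding all 4 inequalities: the left sides telescope to 0, and the right sides sum to 1 + 2 + (-2) + 0 = 1. So 0 ≥ 1, which is false.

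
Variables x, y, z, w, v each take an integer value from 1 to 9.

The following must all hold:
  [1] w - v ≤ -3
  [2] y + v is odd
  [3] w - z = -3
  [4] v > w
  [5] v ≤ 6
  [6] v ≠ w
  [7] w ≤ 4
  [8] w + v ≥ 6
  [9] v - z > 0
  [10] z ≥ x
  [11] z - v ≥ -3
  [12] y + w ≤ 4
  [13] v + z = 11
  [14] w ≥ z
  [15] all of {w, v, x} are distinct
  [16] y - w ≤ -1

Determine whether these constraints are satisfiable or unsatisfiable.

Unsatisfiable

From constraint 5: v ≤ 6. From constraints 7 and 14: z ≤ w ≤ 4. Hence v + z ≤ 10. But constraint 13 requires v + z = 11, and 11 > 10. Contradiction.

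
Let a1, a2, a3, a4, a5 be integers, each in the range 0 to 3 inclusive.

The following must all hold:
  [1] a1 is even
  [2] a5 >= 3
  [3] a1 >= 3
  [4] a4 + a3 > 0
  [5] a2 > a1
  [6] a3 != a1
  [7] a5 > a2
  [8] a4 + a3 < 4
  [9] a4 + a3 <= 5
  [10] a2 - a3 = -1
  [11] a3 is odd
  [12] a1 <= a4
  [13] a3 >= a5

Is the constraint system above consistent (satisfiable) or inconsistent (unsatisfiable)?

Unsatisfiable

From constraints 3 and 12: a4 ≥ a1 ≥ 3. From constraints 2 and 13: a3 ≥ a5 ≥ 3. Hence a4 + a3 ≥ 6. But constraint 9 requires a4 + a3 ≤ 5, and 5 < 6. Contradiction.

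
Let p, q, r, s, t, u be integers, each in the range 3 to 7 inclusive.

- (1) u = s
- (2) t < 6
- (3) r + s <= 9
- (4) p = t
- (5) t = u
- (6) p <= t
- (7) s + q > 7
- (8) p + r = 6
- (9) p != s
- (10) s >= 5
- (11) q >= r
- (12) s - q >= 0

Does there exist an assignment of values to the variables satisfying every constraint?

Unsatisfiable

From constraints 1, 4, and 5, p = t = u = s, so p = s. But constraint 9 says p ≠ s. Contradiction.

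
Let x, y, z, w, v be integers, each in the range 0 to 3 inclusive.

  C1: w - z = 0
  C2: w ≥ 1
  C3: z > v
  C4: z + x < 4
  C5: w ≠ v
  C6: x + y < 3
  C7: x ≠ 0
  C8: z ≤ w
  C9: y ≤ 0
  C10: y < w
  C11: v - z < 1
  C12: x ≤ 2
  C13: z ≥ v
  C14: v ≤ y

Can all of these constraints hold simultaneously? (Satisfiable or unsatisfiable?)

The assignment x = 1, y = 0, z = 2, w = 2, v = 0 works:
  constraint 1 holds since w - z = 0.
  constraint 4 holds since z + x = 3.
The rest check out directly.

Satisfiable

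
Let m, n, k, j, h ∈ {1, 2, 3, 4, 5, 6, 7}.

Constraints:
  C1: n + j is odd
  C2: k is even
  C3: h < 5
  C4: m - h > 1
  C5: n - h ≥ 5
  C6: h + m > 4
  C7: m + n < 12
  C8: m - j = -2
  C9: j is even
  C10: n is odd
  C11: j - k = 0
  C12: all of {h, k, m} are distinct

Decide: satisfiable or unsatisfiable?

Satisfiable

Take m = 4, n = 7, k = 6, j = 6, h = 2. Then constraint 4: m - h = 2; constraint 5: n - h = 5, and every other listed constraint is also met.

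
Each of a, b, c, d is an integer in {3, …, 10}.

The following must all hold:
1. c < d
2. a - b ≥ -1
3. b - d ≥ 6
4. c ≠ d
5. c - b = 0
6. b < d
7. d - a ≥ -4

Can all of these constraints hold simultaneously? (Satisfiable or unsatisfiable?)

Unsatisfiable

Constraints 2, 3, and 7 give a − b ≥ -1, b − d ≥ 6, d − a ≥ -4.
Adding all 3 inequalities: the left sides telescope to 0, and the right sides sum to (-1) + 6 + (-4) = 1. So 0 ≥ 1, which is false.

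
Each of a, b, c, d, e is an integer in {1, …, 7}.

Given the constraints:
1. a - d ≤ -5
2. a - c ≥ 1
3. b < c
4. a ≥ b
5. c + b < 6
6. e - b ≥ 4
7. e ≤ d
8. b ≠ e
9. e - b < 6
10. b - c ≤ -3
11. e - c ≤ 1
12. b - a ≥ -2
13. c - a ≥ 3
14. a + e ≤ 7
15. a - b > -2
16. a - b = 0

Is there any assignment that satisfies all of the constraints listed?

Unsatisfiable

Constraints 2, 6, 11, and 12 give a − c ≥ 1, c − e ≥ -1, e − b ≥ 4, b − a ≥ -2.
Adding all 4 inequalities: the left sides telescope to 0, and the right sides sum to 1 + (-1) + 4 + (-2) = 2. So 0 ≥ 2, which is false.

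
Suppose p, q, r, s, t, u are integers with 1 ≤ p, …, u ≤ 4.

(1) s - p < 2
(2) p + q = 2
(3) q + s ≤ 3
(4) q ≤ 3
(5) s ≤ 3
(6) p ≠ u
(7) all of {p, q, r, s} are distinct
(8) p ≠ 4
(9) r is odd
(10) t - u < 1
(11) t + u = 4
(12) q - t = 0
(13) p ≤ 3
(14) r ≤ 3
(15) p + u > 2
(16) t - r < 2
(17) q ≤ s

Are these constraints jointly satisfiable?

Constraints 4, 5, 13, and 14 confine each of p, q, r, s to the 3 values {1, …, 3} (the domain already gives each ≥ 1).
Constraint 7 requires all 4 of them to be distinct, but only 3 values are available — impossible by the pigeonhole principle.

Unsatisfiable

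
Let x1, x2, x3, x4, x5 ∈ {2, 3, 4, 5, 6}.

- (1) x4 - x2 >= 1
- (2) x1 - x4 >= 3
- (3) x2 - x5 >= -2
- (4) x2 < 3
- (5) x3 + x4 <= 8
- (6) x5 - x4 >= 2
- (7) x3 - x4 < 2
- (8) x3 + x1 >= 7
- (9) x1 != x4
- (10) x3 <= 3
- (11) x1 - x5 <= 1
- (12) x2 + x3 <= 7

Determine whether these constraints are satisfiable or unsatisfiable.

Constraints 1, 2, 3, and 11 give x5 − x1 ≥ -1, x1 − x4 ≥ 3, x4 − x2 ≥ 1, x2 − x5 ≥ -2.
Adding all 4 inequalities: the left sides telescope to 0, and the right sides sum to (-1) + 3 + 1 + (-2) = 1. So 0 ≥ 1, which is false.

Unsatisfiable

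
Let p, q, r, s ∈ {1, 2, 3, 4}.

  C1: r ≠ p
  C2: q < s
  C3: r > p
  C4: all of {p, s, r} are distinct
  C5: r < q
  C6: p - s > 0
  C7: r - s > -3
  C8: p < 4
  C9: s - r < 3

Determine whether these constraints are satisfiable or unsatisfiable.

Unsatisfiable

Constraints 2, 3, 5, and 6 give q < s, s < p, p < r, r < q. Chaining: q < s < p < r < q, which forces q < q — impossible.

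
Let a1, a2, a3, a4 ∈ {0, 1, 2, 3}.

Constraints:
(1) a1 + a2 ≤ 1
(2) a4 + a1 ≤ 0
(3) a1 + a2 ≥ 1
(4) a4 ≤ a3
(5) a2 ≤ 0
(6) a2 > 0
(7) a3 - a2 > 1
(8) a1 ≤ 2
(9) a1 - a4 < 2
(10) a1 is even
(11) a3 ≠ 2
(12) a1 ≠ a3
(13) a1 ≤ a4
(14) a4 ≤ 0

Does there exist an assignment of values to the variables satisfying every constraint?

Unsatisfiable

From constraints 13 and 14: a1 ≤ a4 ≤ 0. From constraint 5: a2 ≤ 0. Hence a1 + a2 ≤ 0. But constraint 3 requires a1 + a2 ≥ 1, and 1 > 0. Contradiction.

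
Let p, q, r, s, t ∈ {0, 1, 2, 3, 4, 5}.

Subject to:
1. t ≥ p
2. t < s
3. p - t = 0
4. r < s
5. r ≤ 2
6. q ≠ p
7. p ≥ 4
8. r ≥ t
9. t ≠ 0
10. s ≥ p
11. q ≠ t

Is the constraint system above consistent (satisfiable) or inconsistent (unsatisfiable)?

From constraints 1 and 7: t ≥ p and p ≥ 4, so t ≥ 4. From constraints 5 and 8: t ≤ r and r ≤ 2, so t ≤ 2. But 2 < 4, so no value of t works.

Unsatisfiable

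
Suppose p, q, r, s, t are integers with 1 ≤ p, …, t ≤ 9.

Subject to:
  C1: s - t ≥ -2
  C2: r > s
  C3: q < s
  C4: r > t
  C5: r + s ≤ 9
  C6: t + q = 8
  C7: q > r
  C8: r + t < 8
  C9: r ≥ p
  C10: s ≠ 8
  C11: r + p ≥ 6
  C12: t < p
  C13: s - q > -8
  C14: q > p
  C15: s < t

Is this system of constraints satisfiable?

Unsatisfiable

Constraints 3, 7, 9, 12, and 15 give p ≤ r, r < q, q < s, s < t, t < p. Chaining: p ≤ r < q < s < t < p, which forces p < p — impossible.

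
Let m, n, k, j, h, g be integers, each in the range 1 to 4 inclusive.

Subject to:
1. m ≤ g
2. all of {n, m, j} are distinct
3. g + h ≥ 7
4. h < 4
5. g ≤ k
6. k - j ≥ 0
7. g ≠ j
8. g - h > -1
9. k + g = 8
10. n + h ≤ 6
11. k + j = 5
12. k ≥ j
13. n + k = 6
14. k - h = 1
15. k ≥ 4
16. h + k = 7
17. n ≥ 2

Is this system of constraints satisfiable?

Satisfiable

Try m = 4, n = 2, k = 4, j = 1, h = 3, g = 4.
Check constraint 3: g + h = 7; constraint 6: k - j = 3; constraint 8: g - h = 1. The remaining constraints are straightforward to verify.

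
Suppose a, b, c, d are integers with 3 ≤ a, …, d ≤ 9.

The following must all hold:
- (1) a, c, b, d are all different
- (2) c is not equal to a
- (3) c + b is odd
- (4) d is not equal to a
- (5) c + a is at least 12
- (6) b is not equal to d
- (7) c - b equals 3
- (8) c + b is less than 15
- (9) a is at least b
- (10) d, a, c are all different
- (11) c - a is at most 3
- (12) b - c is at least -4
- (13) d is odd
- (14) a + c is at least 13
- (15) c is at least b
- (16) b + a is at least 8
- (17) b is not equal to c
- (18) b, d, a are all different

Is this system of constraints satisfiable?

Satisfiable

Take a = 6, b = 5, c = 8, d = 3. Then constraint 5: c + a = 14; constraint 7: c - b = 3, and every other listed constraint is also met.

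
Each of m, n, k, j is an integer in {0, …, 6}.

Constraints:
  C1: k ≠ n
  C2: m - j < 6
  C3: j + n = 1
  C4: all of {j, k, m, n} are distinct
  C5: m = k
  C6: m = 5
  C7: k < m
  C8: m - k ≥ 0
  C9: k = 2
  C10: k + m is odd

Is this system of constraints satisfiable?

Unsatisfiable

Constraint 6 fixes m = 5 and constraint 9 fixes k = 2, but constraint 5 requires m = k. Since 5 ≠ 2, contradiction.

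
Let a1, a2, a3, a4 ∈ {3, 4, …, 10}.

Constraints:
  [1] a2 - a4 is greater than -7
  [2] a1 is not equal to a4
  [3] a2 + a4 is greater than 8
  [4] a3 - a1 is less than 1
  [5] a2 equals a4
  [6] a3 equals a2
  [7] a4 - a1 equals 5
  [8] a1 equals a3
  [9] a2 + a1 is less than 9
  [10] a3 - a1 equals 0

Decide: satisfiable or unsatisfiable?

Unsatisfiable

From constraints 5, 6, and 8, a1 = a3 = a2 = a4, so a1 = a4. But constraint 2 says a1 ≠ a4. Contradiction.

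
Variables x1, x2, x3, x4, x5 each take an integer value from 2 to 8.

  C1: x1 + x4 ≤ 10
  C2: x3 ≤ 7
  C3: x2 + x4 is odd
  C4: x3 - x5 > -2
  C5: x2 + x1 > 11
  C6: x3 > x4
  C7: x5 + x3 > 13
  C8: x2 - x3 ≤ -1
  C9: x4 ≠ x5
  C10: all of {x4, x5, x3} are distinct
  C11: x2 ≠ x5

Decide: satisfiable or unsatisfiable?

Take x1 = 8, x2 = 5, x3 = 7, x4 = 2, x5 = 8. Then constraint 1: x1 + x4 = 10; constraint 4: x3 - x5 = -1; constraint 5: x2 + x1 = 13, and every other listed constraint is also met.

Satisfiable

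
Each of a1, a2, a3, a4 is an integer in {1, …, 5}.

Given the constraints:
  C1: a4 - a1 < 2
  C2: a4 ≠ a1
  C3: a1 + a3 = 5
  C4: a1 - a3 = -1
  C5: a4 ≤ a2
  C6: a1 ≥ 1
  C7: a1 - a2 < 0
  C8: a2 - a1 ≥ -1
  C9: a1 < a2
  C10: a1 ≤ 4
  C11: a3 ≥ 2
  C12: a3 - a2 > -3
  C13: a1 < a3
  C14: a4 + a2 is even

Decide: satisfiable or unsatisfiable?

Satisfiable

One satisfying assignment is a1 = 2, a2 = 3, a3 = 3, a4 = 3.
For the less obvious constraints — constraint 1: a4 - a1 = 1; constraint 3: a1 + a3 = 5 — and the others hold by inspection.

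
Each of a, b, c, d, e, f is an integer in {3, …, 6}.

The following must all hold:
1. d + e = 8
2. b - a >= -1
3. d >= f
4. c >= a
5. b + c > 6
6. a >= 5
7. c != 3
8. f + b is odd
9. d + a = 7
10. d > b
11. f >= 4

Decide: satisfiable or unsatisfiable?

From constraints 3 and 11: d ≥ f ≥ 4. From constraint 6: a ≥ 5. Hence d + a ≥ 9. But constraint 9 requires d + a = 7, and 7 < 9. Contradiction.

Unsatisfiable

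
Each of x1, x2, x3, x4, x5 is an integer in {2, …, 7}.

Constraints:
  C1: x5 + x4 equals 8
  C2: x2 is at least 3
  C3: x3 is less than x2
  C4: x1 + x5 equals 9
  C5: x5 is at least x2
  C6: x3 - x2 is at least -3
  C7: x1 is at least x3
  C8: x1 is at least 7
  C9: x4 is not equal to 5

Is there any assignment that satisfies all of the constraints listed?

Unsatisfiable

From constraint 8: x1 ≥ 7. From constraints 2 and 5: x5 ≥ x2 ≥ 3. Hence x1 + x5 ≥ 10. But constraint 4 requires x1 + x5 = 9, and 9 < 10. Contradiction.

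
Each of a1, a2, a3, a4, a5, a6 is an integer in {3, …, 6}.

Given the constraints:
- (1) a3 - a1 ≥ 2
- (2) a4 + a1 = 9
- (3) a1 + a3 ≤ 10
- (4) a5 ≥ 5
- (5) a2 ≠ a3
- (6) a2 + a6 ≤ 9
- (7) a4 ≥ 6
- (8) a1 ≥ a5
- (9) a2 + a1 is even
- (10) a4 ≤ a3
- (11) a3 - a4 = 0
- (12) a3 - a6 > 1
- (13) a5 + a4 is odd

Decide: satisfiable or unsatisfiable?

Unsatisfiable

From constraints 4 and 8: a1 ≥ a5 ≥ 5. From constraints 7 and 10: a3 ≥ a4 ≥ 6. Hence a1 + a3 ≥ 11. But constraint 3 requires a1 + a3 ≤ 10, and 10 < 11. Contradiction.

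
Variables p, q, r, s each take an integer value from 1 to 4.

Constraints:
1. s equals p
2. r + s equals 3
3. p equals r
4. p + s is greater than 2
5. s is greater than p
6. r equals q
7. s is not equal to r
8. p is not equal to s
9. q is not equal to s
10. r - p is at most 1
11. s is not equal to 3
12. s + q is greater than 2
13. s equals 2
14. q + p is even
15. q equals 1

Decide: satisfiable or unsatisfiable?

Constraint 13 fixes s = 2 and constraint 15 fixes q = 1. Constraints 1, 3, and 6 give s = p = r = q, so s = q. But 2 ≠ 1 — contradiction.

Unsatisfiable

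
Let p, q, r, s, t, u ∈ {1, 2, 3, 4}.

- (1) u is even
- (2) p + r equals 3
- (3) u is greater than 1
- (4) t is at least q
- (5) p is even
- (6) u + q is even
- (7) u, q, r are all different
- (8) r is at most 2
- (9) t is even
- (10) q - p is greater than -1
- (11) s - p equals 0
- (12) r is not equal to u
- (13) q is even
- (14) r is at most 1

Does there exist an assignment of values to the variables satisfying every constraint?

Setting (p, q, r, s, t, u) = (2, 2, 1, 2, 2, 4) satisfies everything: constraint 2: p + r = 3; constraint 10: q - p = 0, and the others follow.

Satisfiable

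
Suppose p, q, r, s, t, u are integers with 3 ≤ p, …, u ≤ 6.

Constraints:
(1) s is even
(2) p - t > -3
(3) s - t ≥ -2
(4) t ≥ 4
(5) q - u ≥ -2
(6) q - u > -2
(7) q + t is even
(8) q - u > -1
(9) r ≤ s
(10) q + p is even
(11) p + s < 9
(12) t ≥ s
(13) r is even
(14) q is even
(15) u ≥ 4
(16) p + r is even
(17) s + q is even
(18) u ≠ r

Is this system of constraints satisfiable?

Satisfiable

One satisfying assignment is p = 4, q = 6, r = 4, s = 4, t = 4, u = 5.
For the less obvious constraints — constraint 2: p - t = 0; constraint 3: s - t = 0 — and the others hold by inspection.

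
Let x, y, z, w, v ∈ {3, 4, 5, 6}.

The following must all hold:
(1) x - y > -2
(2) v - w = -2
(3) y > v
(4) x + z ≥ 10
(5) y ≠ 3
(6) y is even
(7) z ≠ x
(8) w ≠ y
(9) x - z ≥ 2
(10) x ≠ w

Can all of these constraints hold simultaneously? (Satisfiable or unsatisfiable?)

One satisfying assignment is x = 6, y = 6, z = 4, w = 5, v = 3.
For the less obvious constraints — constraint 1: x - y = 0; constraint 2: v - w = -2 — and the others hold by inspection.

Satisfiable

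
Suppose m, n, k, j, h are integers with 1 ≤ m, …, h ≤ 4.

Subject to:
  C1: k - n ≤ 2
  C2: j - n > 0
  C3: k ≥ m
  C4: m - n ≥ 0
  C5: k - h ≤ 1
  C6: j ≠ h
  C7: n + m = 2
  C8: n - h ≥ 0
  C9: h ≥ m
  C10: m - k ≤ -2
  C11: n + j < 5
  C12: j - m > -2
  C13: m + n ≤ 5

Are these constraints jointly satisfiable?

Unsatisfiable

Constraints 4, 5, 8, and 10 give m − n ≥ 0, n − h ≥ 0, h − k ≥ -1, k − m ≥ 2.
Adding all 4 inequalities: the left sides telescope to 0, and the right sides sum to 0 + 0 + (-1) + 2 = 1. So 0 ≥ 1, which is false.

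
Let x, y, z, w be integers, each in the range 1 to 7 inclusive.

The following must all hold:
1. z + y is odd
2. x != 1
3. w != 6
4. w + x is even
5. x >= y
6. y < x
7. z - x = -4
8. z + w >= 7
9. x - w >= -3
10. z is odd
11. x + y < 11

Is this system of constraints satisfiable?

Satisfiable

Take x = 5, y = 4, z = 1, w = 7. Then constraint 7: z - x = -4; constraint 8: z + w = 8, and every other listed constraint is also met.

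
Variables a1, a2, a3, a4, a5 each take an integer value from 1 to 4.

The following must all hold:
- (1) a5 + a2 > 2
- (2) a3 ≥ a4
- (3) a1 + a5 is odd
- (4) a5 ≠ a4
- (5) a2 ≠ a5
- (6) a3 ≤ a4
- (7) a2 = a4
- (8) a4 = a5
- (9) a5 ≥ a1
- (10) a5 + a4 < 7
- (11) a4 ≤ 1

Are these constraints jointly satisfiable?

From constraints 7 and 8, a2 = a4 = a5, so a2 = a5. But constraint 5 says a2 ≠ a5. Contradiction.

Unsatisfiable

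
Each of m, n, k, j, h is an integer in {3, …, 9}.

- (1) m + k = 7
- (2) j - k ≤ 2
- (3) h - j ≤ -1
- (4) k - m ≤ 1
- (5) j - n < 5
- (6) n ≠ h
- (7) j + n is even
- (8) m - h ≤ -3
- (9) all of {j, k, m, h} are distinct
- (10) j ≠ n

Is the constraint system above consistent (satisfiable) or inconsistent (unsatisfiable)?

Unsatisfiable

Constraints 2, 3, 4, and 8 give j − h ≥ 1, h − m ≥ 3, m − k ≥ -1, k − j ≥ -2.
Adding all 4 inequalities: the left sides telescope to 0, and the right sides sum to 1 + 3 + (-1) + (-2) = 1. So 0 ≥ 1, which is false.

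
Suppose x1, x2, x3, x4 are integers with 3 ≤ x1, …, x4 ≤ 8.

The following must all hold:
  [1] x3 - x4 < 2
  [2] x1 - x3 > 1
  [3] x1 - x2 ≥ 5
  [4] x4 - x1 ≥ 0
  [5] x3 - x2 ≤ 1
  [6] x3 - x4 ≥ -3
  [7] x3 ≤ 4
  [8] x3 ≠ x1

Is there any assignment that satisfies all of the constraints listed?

Unsatisfiable

Constraints 3, 4, 5, and 6 give x2 − x3 ≥ -1, x3 − x4 ≥ -3, x4 − x1 ≥ 0, x1 − x2 ≥ 5.
Adding all 4 inequalities: the left sides telescope to 0, and the right sides sum to (-1) + (-3) + 0 + 5 = 1. So 0 ≥ 1, which is false.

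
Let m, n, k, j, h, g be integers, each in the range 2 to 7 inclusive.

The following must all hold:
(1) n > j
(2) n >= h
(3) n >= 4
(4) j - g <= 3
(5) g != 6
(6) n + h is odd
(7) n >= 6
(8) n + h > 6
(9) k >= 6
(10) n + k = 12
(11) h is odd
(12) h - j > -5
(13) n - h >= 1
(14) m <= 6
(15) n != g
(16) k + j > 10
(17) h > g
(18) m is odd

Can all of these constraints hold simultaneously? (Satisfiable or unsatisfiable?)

Take m = 5, n = 6, k = 6, j = 5, h = 3, g = 2. Then constraint 4: j - g = 3; constraint 8: n + h = 9, and every other listed constraint is also met.

Satisfiable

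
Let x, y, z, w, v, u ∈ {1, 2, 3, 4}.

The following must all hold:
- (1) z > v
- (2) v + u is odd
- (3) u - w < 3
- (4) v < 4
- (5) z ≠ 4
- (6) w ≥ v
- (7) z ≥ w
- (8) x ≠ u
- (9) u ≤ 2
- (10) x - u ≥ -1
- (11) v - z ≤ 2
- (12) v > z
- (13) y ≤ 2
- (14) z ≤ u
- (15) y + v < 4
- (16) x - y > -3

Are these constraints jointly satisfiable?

Unsatisfiable

Constraints 6, 7, and 12 give v ≤ w, w ≤ z, z < v. Chaining: v ≤ w ≤ z < v, which forces v < v — impossible.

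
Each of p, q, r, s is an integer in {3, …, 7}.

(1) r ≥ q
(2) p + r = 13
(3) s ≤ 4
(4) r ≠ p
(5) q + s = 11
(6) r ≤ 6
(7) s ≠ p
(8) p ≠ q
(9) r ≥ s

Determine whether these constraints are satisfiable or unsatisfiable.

Unsatisfiable

From constraints 1 and 6: q ≤ r ≤ 6. From constraint 3: s ≤ 4. Hence q + s ≤ 10. But constraint 5 requires q + s = 11, and 11 > 10. Contradiction.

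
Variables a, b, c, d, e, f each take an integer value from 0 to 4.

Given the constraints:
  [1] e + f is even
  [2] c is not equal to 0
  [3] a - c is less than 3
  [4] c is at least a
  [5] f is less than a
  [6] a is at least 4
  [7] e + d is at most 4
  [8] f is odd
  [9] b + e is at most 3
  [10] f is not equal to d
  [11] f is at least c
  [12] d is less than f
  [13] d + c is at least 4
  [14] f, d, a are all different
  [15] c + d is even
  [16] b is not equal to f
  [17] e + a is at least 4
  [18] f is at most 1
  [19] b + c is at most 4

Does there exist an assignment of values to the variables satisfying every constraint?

From constraints 4 and 6: c ≥ a and a ≥ 4, so c ≥ 4. From constraints 11 and 18: c ≤ f and f ≤ 1, so c ≤ 1. But 1 < 4, so no value of c works.

Unsatisfiable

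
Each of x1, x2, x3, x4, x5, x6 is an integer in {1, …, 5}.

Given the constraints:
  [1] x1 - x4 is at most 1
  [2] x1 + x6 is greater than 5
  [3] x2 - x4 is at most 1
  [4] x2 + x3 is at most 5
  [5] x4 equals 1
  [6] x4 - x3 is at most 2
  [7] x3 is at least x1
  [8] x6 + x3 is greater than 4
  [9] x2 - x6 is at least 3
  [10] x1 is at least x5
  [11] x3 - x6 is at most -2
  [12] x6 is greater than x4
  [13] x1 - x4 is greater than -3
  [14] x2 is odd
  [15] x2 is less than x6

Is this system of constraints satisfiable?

Unsatisfiable

Constraints 3, 6, 9, and 11 give x4 − x2 ≥ -1, x2 − x6 ≥ 3, x6 − x3 ≥ 2, x3 − x4 ≥ -2.
Adding all 4 inequalities: the left sides telescope to 0, and the right sides sum to (-1) + 3 + 2 + (-2) = 2. So 0 ≥ 2, which is false.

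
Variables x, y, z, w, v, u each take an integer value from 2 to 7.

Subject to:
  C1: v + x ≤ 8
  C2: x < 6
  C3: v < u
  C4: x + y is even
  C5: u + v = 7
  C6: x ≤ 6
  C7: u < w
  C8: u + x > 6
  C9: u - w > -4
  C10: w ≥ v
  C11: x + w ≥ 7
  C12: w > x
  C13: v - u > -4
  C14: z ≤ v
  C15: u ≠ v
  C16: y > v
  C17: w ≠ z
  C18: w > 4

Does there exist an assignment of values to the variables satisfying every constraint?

Satisfiable

Take x = 3, y = 7, z = 3, w = 6, v = 3, u = 4. Then constraint 1: v + x = 6; constraint 5: u + v = 7, and every other listed constraint is also met.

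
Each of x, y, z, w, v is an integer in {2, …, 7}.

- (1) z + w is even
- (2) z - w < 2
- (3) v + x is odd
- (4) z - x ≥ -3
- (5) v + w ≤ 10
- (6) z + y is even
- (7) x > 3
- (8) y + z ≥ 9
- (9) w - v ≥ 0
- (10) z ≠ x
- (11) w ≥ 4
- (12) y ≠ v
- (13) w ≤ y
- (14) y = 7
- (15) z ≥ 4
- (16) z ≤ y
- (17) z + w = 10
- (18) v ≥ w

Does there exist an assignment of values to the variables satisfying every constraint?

Satisfiable

One satisfying assignment is x = 6, y = 7, z = 5, w = 5, v = 5.
For the less obvious constraints — constraint 2: z - w = 0; constraint 4: z - x = -1 — and the others hold by inspection.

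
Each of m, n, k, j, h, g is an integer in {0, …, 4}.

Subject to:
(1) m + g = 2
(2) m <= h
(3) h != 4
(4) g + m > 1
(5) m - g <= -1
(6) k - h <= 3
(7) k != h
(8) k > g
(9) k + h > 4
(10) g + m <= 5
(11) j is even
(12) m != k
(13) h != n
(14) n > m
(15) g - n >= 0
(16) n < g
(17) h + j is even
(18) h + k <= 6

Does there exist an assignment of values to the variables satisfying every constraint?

Setting (m, n, k, j, h, g) = (0, 1, 3, 4, 2, 2) satisfies everything: constraint 1: m + g = 2; constraint 4: g + m = 2; constraint 5: m - g = -2, and the others follow.

Satisfiable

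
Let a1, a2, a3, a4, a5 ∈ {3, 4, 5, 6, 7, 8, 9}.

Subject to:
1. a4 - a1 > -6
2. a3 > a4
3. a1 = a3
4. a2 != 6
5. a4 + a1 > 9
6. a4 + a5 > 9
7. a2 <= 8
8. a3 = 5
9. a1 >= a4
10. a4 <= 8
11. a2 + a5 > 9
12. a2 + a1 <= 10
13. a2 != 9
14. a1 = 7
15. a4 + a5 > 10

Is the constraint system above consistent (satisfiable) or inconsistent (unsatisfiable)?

Unsatisfiable

Constraint 14 fixes a1 = 7 and constraint 8 fixes a3 = 5, but constraint 3 requires a1 = a3. Since 7 ≠ 5, contradiction.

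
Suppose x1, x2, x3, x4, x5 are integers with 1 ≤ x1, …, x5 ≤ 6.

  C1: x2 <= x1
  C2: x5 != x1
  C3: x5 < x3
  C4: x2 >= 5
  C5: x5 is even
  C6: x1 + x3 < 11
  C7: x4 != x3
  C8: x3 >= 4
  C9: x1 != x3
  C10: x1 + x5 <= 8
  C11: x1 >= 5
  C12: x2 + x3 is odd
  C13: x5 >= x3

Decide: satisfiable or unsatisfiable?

From constraints 1 and 4: x1 ≥ x2 ≥ 5. From constraints 8 and 13: x5 ≥ x3 ≥ 4. Hence x1 + x5 ≥ 9. But constraint 10 requires x1 + x5 ≤ 8, and 8 < 9. Contradiction.

Unsatisfiable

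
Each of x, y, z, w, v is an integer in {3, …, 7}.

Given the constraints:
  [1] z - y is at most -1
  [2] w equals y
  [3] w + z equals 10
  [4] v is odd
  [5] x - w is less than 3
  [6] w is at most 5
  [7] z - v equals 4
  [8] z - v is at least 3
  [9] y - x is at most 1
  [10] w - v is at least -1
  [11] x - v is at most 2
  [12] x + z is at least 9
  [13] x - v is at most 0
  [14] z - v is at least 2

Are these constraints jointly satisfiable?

Constraints 1, 8, 9, and 11 give v − x ≥ -2, x − y ≥ -1, y − z ≥ 1, z − v ≥ 3.
Adding all 4 inequalities: the left sides telescope to 0, and the right sides sum to (-2) + (-1) + 1 + 3 = 1. So 0 ≥ 1, which is false.

Unsatisfiable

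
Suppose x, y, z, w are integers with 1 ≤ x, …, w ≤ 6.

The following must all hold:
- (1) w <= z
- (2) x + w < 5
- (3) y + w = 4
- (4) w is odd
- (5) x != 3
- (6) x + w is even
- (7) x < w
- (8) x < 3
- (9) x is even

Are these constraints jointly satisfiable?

Unsatisfiable

Constraint 9 makes x even and constraint 4 makes w odd, so x + w must be odd. Constraint 6 says x + w is even — contradiction.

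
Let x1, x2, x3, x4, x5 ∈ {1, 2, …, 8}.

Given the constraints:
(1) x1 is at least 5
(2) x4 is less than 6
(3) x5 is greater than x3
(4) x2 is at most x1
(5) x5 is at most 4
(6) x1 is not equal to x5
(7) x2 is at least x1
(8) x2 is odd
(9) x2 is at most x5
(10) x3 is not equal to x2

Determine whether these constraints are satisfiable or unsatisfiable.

From constraints 1 and 7: x2 ≥ x1 and x1 ≥ 5, so x2 ≥ 5. From constraints 5 and 9: x2 ≤ x5 and x5 ≤ 4, so x2 ≤ 4. But 4 < 5, so no value of x2 works.

Unsatisfiable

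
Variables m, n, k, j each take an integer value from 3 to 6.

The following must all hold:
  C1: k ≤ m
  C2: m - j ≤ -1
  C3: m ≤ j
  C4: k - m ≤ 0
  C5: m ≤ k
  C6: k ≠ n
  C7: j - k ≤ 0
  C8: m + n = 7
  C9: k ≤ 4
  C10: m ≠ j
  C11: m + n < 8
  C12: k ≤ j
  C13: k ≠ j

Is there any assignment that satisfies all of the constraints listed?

Constraints 2, 4, and 7 give k − j ≥ 0, j − m ≥ 1, m − k ≥ 0.
Adding all 3 inequalities: the left sides telescope to 0, and the right sides sum to 0 + 1 + 0 = 1. So 0 ≥ 1, which is false.

Unsatisfiable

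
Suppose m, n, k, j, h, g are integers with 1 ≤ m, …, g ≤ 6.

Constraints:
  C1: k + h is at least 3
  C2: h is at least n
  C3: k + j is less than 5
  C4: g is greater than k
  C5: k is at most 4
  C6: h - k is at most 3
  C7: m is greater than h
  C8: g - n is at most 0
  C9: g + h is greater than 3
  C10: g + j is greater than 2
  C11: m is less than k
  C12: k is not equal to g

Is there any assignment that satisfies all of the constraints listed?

Unsatisfiable

Constraints 2, 4, 7, 8, and 11 give m < k, k < g, g ≤ n, n ≤ h, h < m. Chaining: m < k < g ≤ n ≤ h < m, which forces m < m — impossible.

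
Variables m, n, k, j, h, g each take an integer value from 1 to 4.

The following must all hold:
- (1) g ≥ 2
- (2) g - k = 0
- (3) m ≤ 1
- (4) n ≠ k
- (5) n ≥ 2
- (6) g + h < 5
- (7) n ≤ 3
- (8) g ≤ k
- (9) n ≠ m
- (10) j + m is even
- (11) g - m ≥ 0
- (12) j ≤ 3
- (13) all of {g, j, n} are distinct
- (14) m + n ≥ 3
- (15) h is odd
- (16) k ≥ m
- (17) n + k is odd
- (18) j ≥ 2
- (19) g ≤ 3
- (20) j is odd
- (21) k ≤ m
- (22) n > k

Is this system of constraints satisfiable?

Constraints 1, 5, 7, 12, 18, and 19 confine each of g, j, n to the 2 values {2, 3}.
Constraint 13 requires all 3 of them to be distinct, but only 2 values are available — impossible by the pigeonhole principle.

Unsatisfiable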